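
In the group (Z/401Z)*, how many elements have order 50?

φ(401) = 401 − 1 = 400 = 2^4 · 5^2.
In a cyclic group of order 400, there are φ(d) elements of order d for each divisor d of 400, and zero for non-divisors.
50 = 2 · 5^2 divides 400, and φ(50) = 20.

20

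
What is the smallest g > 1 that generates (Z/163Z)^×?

φ(163) = 163 − 1 = 162 = 2 · 3^4.
Test candidates g = 2, 3, … against the prime factors q ∈ {2, 3} of φ(163): g is a generator iff g^(162/q) ≢ 1 for every such q.
g = 2: 2^81 ≡ 162; 2^54 ≡ 104 — none is 1, so 2 is a primitive root.
Hence the least primitive root of 163 is 2.

2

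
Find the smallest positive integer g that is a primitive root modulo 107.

2

φ(107) = 107 − 1 = 106 = 2 · 53.
g is a primitive root iff g^(106/q) ≢ 1 (mod 107) for each prime q ∈ {2, 53}.
g = 2: 2^53 ≡ 106; 2^2 ≡ 4 — none is 1, so 2 is a primitive root.
The smallest primitive root modulo 107 is 2.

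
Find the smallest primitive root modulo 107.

φ(107) = 107 − 1 = 106 = 2 · 53.
Test candidates g = 2, 3, … against the prime factors q ∈ {2, 53} of φ(107): g is a generator iff g^(106/q) ≢ 1 for every such q.
g = 2: 2^53 ≡ 106; 2^2 ≡ 4 — none is 1, so 2 is a primitive root.
The smallest primitive root modulo 107 is 2.

2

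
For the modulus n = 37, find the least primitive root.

2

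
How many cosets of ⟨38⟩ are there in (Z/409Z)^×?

The order of 38 must divide φ(409) = 409 − 1 = 408 = 2^3 · 3 · 17.
Divisors of 408: 1, 2, 3, 4, 6, 8, 12, 17, 24, 34, 51, 68, 102, 136, 204, 408.
Check 38^d mod 409 for each divisor in increasing order:
38^1 ≡ 38 (mod 409)
38^2 ≡ 217 (mod 409)
38^3 ≡ 66 (mod 409)
38^4 ≡ 54 (mod 409)
38^6 ≡ 266 (mod 409)
38^8 ≡ 53 (mod 409)
38^12 ≡ 408 (mod 409)
38^17 ≡ 402 (mod 409)
38^24 ≡ 1 (mod 409) ✓
The order of 38 is 24, so the subgroup it generates has 24 elements.
Index = |(Z/409Z)^×| / |⟨38⟩| = 408 / 24 = 17.

17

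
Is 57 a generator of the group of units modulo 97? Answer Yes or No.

Yes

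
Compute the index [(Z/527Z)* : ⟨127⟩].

4

ord(127) | φ(527) = φ(17·31) = (17−1)·(31−1) = 16·30 = 480 = 2^5 · 3 · 5.
Divisors of 480: 1, 2, 3, 4, 5, 6, 8, 10, 12, 15, 16, 20, 24, 30, 32, 40, 48, 60, 80, 96, 120, 160, 240, 480.
Test each divisor d:
127^1 ≡ 127 (mod 527)
127^2 ≡ 319 (mod 527)
127^3 ≡ 461 (mod 527)
127^4 ≡ 50 (mod 527)
127^5 ≡ 26 (mod 527)
127^6 ≡ 140 (mod 527)
127^8 ≡ 392 (mod 527)
127^10 ≡ 149 (mod 527)
127^12 ≡ 101 (mod 527)
127^15 ≡ 185 (mod 527)
127^16 ≡ 307 (mod 527)
127^20 ≡ 67 (mod 527)
127^24 ≡ 188 (mod 527)
127^30 ≡ 497 (mod 527)
127^32 ≡ 443 (mod 527)
127^40 ≡ 273 (mod 527)
127^48 ≡ 35 (mod 527)
127^60 ≡ 373 (mod 527)
127^80 ≡ 222 (mod 527)
127^96 ≡ 171 (mod 527)
127^120 ≡ 1 (mod 527) ✓
So ord_527(127) = 120, hence |⟨127⟩| = 120.
Index = |(Z/527Z)^×| / |⟨127⟩| = 480 / 120 = 4.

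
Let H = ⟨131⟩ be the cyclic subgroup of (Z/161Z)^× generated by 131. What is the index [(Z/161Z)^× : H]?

2

Since 131 ∈ (Z/161Z)^×, its order divides φ(161) = φ(7·23) = (7−1)·(23−1) = 6·22 = 132 = 2^2 · 3 · 11.
Divisors of 132: 1, 2, 3, 4, 6, 11, 12, 22, 33, 44, 66, 132.
Compute 131^d (mod 161) for the divisors d until we hit 1:
131^1 ≡ 131 (mod 161)
131^2 ≡ 95 (mod 161)
131^3 ≡ 48 (mod 161)
131^4 ≡ 9 (mod 161)
131^6 ≡ 50 (mod 161)
131^11 ≡ 24 (mod 161)
131^12 ≡ 85 (mod 161)
131^22 ≡ 93 (mod 161)
131^33 ≡ 139 (mod 161)
131^44 ≡ 116 (mod 161)
131^66 ≡ 1 (mod 161) ✓
So ord_161(131) = 66, hence |⟨131⟩| = 66.
Index = |(Z/161Z)^×| / |⟨131⟩| = 132 / 66 = 2.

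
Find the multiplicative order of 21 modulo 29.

28

The order of 21 must divide φ(29) = 29 − 1 = 28 = 2^2 · 7.
Divisors of 28: 1, 2, 4, 7, 14, 28.
Evaluate successive powers at the divisors of 28:
21^1 ≡ 21 (mod 29)
21^2 ≡ 6 (mod 29)
21^4 ≡ 7 (mod 29)
21^7 ≡ 12 (mod 29)
21^14 ≡ 28 (mod 29)
21^28 ≡ 1 (mod 29) ✓
Therefore the multiplicative order of 21 modulo 29 is 28.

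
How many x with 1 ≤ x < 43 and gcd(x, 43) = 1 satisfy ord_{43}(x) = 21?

12

φ(43) = 43 − 1 = 42 = 2 · 3 · 7.
In a cyclic group of order 42, there are φ(d) elements of order d for each divisor d of 42, and zero for non-divisors.
21 = 3 · 7 divides 42, and φ(21) = 12.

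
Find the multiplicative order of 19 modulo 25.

10

ord(19) | φ(25) = φ(5^2) = 5·(5−1) = 20 = 2^2 · 5.
Divisors of 20: 1, 2, 4, 5, 10, 20.
Check 19^d mod 25 for each divisor in increasing order:
19^1 ≡ 19 (mod 25)
19^2 ≡ 11 (mod 25)
19^4 ≡ 21 (mod 25)
19^5 ≡ 24 (mod 25)
19^10 ≡ 1 (mod 25) ✓
So ord_25(19) = 10.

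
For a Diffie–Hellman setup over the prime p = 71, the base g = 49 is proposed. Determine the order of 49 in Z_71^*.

35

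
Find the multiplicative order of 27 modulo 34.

ord(27) | φ(34) = φ(2)·φ(17) = 1·16 = 16 = 2^4.
Divisors of 16: 1, 2, 4, 8, 16.
Compute 27^d (mod 34) for the divisors d until we hit 1:
27^1 ≡ 27 (mod 34)
27^2 ≡ 15 (mod 34)
27^4 ≡ 21 (mod 34)
27^8 ≡ 33 (mod 34)
27^16 ≡ 1 (mod 34) ✓
Therefore the multiplicative order of 27 modulo 34 is 16.

16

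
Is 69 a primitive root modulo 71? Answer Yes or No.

Yes

φ(71) = 71 − 1 = 70 = 2 · 5 · 7.
It suffices to check that the order of 69 is not a proper divisor of 70: compute 69^(70/q) for q ∈ {2, 5, 7}.
69^35 ≡ 70 (mod 71)  [q = 2: ≢ 1 ✓]
69^14 ≡ 54 (mod 71)  [q = 5: ≢ 1 ✓]
69^10 ≡ 30 (mod 71)  [q = 7: ≢ 1 ✓]
All checks pass, so 69 has order 70 and is a primitive root modulo 71.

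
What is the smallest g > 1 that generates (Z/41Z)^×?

6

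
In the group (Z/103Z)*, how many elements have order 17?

φ(103) = 103 − 1 = 102 = 2 · 3 · 17.
In a cyclic group of order 102, there are φ(d) elements of order d for each divisor d of 102, and zero for non-divisors.
17 | 102, and φ(17) = 17 − 1 = 16.

16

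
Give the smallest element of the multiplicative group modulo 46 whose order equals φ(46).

5

φ(46) = φ(2)·φ(23) = 1·22 = 22 = 2 · 11.
g is a primitive root iff g^(22/q) ≢ 1 (mod 46) for each prime q ∈ {2, 11}.
g = 2: gcd(2, 46) = 2 > 1, not a unit — skip.
g = 3: 3^11 ≡ 1 — hits 1, so not a primitive root.
g = 4: gcd(4, 46) = 2 > 1, not a unit — skip.
g = 5: 5^11 ≡ 45; 5^2 ≡ 25 — none is 1, so 5 is a primitive root.
Hence the least primitive root of 46 is 5.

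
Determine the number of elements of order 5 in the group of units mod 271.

4

φ(271) = 271 − 1 = 270 = 2 · 3^3 · 5.
Since (Z/271Z)^× is cyclic of order 270, the number of elements of order d is φ(d) when d | 270 and 0 otherwise.
5 | 270, and φ(5) = 5 − 1 = 4.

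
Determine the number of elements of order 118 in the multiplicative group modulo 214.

0

φ(214) = φ(2)·φ(107) = 1·106 = 106 = 2 · 53.
In a cyclic group of order 106, there are φ(d) elements of order d for each divisor d of 106, and zero for non-divisors.
Here 106 is not a multiple of 118, so there are no elements of order 118.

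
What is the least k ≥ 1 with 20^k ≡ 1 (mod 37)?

36

By Lagrange's theorem, ord_37(20) divides φ(37) = 37 − 1 = 36 = 2^2 · 3^2.
Divisors of 36: 1, 2, 3, 4, 6, 9, 12, 18, 36.
Test each divisor d:
20^1 ≡ 20 (mod 37)
20^2 ≡ 30 (mod 37)
20^3 ≡ 8 (mod 37)
20^4 ≡ 12 (mod 37)
20^6 ≡ 27 (mod 37)
20^9 ≡ 31 (mod 37)
20^12 ≡ 26 (mod 37)
20^18 ≡ 36 (mod 37)
20^36 ≡ 1 (mod 37) ✓
Therefore the multiplicative order of 20 modulo 37 is 36.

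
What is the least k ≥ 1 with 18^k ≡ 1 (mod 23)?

By Lagrange's theorem, ord_23(18) divides φ(23) = 23 − 1 = 22 = 2 · 11.
Divisors of 22: 1, 2, 11, 22.
Evaluate successive powers at the divisors of 22:
18^1 ≡ 18 (mod 23)
18^2 ≡ 2 (mod 23)
18^11 ≡ 1 (mod 23) ✓
The smallest such exponent is 11, so the order of 18 is 11.

11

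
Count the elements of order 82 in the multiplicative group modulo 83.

φ(83) = 83 − 1 = 82 = 2 · 41.
In a cyclic group of order 82, there are φ(d) elements of order d for each divisor d of 82, and zero for non-divisors.
82 = 2 · 41 divides 82, and φ(82) = 40.

40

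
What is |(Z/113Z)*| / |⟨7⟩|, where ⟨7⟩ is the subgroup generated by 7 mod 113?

The order of 7 must divide φ(113) = 113 − 1 = 112 = 2^4 · 7.
Divisors of 112: 1, 2, 4, 7, 8, 14, 16, 28, 56, 112.
Test each divisor d:
7^1 ≡ 7
7^2 ≡ 49
7^4 ≡ 28
7^7 ≡ 112
7^8 ≡ 106
7^14 ≡ 1
The order of 7 is 14, so the subgroup it generates has 14 elements.
[(Z/113Z)^× : ⟨7⟩] = 112/14 = 8.

8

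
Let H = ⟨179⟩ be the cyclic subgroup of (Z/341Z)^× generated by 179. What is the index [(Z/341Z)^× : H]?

10

Since 179 ∈ (Z/341Z)^×, its order divides φ(341) = φ(11·31) = (11−1)·(31−1) = 10·30 = 300 = 2^2 · 3 · 5^2.
Divisors of 300: 1, 2, 3, 4, 5, 6, 10, 12, 15, 20, 25, 30, 50, 60, 75, 100, 150, 300.
Test each divisor d:
179^1 ≡ 179 (mod 341)
179^2 ≡ 328 (mod 341)
179^3 ≡ 60 (mod 341)
179^4 ≡ 169 (mod 341)
179^5 ≡ 243 (mod 341)
179^6 ≡ 190 (mod 341)
179^10 ≡ 56 (mod 341)
179^12 ≡ 295 (mod 341)
179^15 ≡ 309 (mod 341)
179^20 ≡ 67 (mod 341)
179^25 ≡ 254 (mod 341)
179^30 ≡ 1 (mod 341) ✓
Thus |⟨179⟩| = ord(179) = 30.
[(Z/341Z)^× : ⟨179⟩] = 300/30 = 10.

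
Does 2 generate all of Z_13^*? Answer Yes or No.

Yes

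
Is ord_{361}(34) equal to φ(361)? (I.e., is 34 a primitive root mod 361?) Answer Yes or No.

Yes

φ(361) = φ(19^2) = 19·(19−1) = 342 = 2 · 3^2 · 19.
Test 34^(342/q) mod 361 for each prime factor q of 342:
34^171 ≡ 360 (mod 361)  [q = 2: ≢ 1 ✓]
34^114 ≡ 68 (mod 361)  [q = 3: ≢ 1 ✓]
34^18 ≡ 305 (mod 361)  [q = 19: ≢ 1 ✓]
All checks pass, so 34 has order 342 and is a primitive root modulo 361.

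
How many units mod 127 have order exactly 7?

φ(127) = 127 − 1 = 126 = 2 · 3^2 · 7.
Since (Z/127Z)^× is cyclic of order 126, the number of elements of order d is φ(d) when d | 126 and 0 otherwise.
7 | 126, and φ(7) = 7 − 1 = 6.

6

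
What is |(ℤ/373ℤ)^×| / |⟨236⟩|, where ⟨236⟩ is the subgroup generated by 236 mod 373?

12

Since 236 ∈ (Z/373Z)^×, its order divides φ(373) = 373 − 1 = 372 = 2^2 · 3 · 31.
Divisors of 372: 1, 2, 3, 4, 6, 12, 31, 62, 93, 124, 186, 372.
Check 236^d mod 373 for each divisor in increasing order:
236^1 ≡ 236 (mod 373)
236^2 ≡ 119 (mod 373)
236^3 ≡ 109 (mod 373)
236^4 ≡ 360 (mod 373)
236^6 ≡ 318 (mod 373)
236^12 ≡ 41 (mod 373)
236^31 ≡ 1 (mod 373) ✓
The order of 236 is 31, so the subgroup it generates has 31 elements.
The index is φ(373) / ord(236) = 372 / 31 = 12.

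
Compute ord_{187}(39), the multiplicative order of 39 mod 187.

ord(39) | φ(187) = φ(11·17) = (11−1)·(17−1) = 10·16 = 160 = 2^5 · 5.
Divisors of 160: 1, 2, 4, 5, 8, 10, 16, 20, 32, 40, 80, 160.
Evaluate successive powers at the divisors of 160:
39^1 ≡ 39 (mod 187)
39^2 ≡ 25 (mod 187)
39^4 ≡ 64 (mod 187)
39^5 ≡ 65 (mod 187)
39^8 ≡ 169 (mod 187)
39^10 ≡ 111 (mod 187)
39^16 ≡ 137 (mod 187)
39^20 ≡ 166 (mod 187)
39^32 ≡ 69 (mod 187)
39^40 ≡ 67 (mod 187)
39^80 ≡ 1 (mod 187) ✓
Therefore the multiplicative order of 39 modulo 187 is 80.

80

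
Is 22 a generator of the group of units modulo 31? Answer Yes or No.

φ(31) = 31 − 1 = 30 = 2 · 3 · 5.
An element g generates (Z/31Z)^× iff g^(30/q) ≢ 1 (mod 31) for each prime q ∈ {2, 3, 5}.
22^15 ≡ 30 (mod 31)  [q = 2: ≢ 1 ✓]
22^10 ≡ 5 (mod 31)  [q = 3: ≢ 1 ✓]
22^6 ≡ 8 (mod 31)  [q = 5: ≢ 1 ✓]
None equal 1, so ord_31(22) = 30: 22 is a primitive root.

Yes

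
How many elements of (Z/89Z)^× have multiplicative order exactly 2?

1

φ(89) = 89 − 1 = 88 = 2^3 · 11.
(Z/89Z)^× is cyclic (|G| = 88); a cyclic group of order m has exactly φ(d) elements of each order d | m, and none otherwise.
2 | 88, and φ(2) = 2 − 1 = 1.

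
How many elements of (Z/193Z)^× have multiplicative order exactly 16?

8

φ(193) = 193 − 1 = 192 = 2^6 · 3.
Since (Z/193Z)^× is cyclic of order 192, the number of elements of order d is φ(d) when d | 192 and 0 otherwise.
16 = 2^4 divides 192, and φ(16) = 8.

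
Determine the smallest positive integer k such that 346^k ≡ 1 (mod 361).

ord(346) | φ(361) = φ(19^2) = 19·(19−1) = 342 = 2 · 3^2 · 19.
Divisors of 342: 1, 2, 3, 6, 9, 18, 19, 38, 57, 114, 171, 342.
Evaluate successive powers at the divisors of 342:
346^1 ≡ 346 (mod 361)
346^2 ≡ 225 (mod 361)
346^3 ≡ 235 (mod 361)
346^6 ≡ 353 (mod 361)
346^9 ≡ 286 (mod 361)
346^18 ≡ 210 (mod 361)
346^19 ≡ 99 (mod 361)
346^38 ≡ 54 (mod 361)
346^57 ≡ 292 (mod 361)
346^114 ≡ 68 (mod 361)
346^171 ≡ 1 (mod 361) ✓
So ord_361(346) = 171.

171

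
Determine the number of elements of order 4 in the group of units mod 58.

2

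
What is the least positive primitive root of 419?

2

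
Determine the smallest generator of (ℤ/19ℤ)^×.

2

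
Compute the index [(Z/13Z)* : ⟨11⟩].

1

Since 11 ∈ (Z/13Z)^×, its order divides φ(13) = 13 − 1 = 12 = 2^2 · 3.
Divisors of 12: 1, 2, 3, 4, 6, 12.
Check 11^d mod 13 for each divisor in increasing order:
11^1 ≡ 11 (mod 13)
11^2 ≡ 4 (mod 13)
11^3 ≡ 5 (mod 13)
11^4 ≡ 3 (mod 13)
11^6 ≡ 12 (mod 13)
11^12 ≡ 1 (mod 13) ✓
The order of 11 is 12, so the subgroup it generates has 12 elements.
[(Z/13Z)^× : ⟨11⟩] = 12/12 = 1.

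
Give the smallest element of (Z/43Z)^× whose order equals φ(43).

φ(43) = 43 − 1 = 42 = 2 · 3 · 7.
g is a primitive root iff g^(42/q) ≢ 1 (mod 43) for each prime q ∈ {2, 3, 7}.
g = 2: 2^21 ≡ 42; 2^14 ≡ 1 — hits 1, so not a primitive root.
g = 3: 3^21 ≡ 42; 3^14 ≡ 36; 3^6 ≡ 41 — none is 1, so 3 is a primitive root.
Hence the least primitive root of 43 is 3.

3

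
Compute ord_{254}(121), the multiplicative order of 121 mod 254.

By Lagrange's theorem, ord_254(121) divides φ(254) = φ(2)·φ(127) = 1·126 = 126 = 2 · 3^2 · 7.
Divisors of 126: 1, 2, 3, 6, 7, 9, 14, 18, 21, 42, 63, 126.
Test each divisor d:
121^1 ≡ 121 (mod 254)
121^2 ≡ 163 (mod 254)
121^3 ≡ 165 (mod 254)
121^6 ≡ 47 (mod 254)
121^7 ≡ 99 (mod 254)
121^9 ≡ 135 (mod 254)
121^14 ≡ 149 (mod 254)
121^18 ≡ 191 (mod 254)
121^21 ≡ 19 (mod 254)
121^42 ≡ 107 (mod 254)
121^63 ≡ 1 (mod 254) ✓
Therefore the multiplicative order of 121 modulo 254 is 63.

63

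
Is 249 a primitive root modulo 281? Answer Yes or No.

No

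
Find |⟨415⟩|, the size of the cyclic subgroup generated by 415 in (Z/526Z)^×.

ord(415) | φ(526) = φ(2)·φ(263) = 1·262 = 262 = 2 · 131.
Divisors of 262: 1, 2, 131, 262.
Check 415^d mod 526 for each divisor in increasing order:
415^1 ≡ 415
415^2 ≡ 223
415^131 ≡ 525
415^262 ≡ 1
So ord_526(415) = 262.

262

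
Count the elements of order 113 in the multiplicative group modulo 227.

φ(227) = 227 − 1 = 226 = 2 · 113.
Since (Z/227Z)^× is cyclic of order 226, the number of elements of order d is φ(d) when d | 226 and 0 otherwise.
113 | 226, and φ(113) = 113 − 1 = 112.

112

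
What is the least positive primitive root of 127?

φ(127) = 127 − 1 = 126 = 2 · 3^2 · 7.
Test candidates g = 2, 3, … against the prime factors q ∈ {2, 3, 7} of φ(127): g is a generator iff g^(126/q) ≢ 1 for every such q.
g = 2: 2^63 ≡ 1 — hits 1, so not a primitive root.
g = 3: 3^63 ≡ 126; 3^42 ≡ 107; 3^18 ≡ 4 — none is 1, so 3 is a primitive root.
Hence the least primitive root of 127 is 3.

3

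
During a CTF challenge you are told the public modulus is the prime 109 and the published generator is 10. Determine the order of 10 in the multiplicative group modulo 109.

108

The order of 10 must divide φ(109) = 109 − 1 = 108 = 2^2 · 3^3.
Divisors of 108: 1, 2, 3, 4, 6, 9, 12, 18, 27, 36, 54, 108.
Check 10^d mod 109 for each divisor in increasing order:
10^1 ≡ 10 (mod 109)
10^2 ≡ 100 (mod 109)
10^3 ≡ 19 (mod 109)
10^4 ≡ 81 (mod 109)
10^6 ≡ 34 (mod 109)
10^9 ≡ 101 (mod 109)
10^12 ≡ 66 (mod 109)
10^18 ≡ 64 (mod 109)
10^27 ≡ 33 (mod 109)
10^36 ≡ 63 (mod 109)
10^54 ≡ 108 (mod 109)
10^108 ≡ 1 (mod 109) ✓
So ord_109(10) = 108.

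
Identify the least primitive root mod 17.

3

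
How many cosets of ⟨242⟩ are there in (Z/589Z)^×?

30

The order of 242 must divide φ(589) = φ(19·31) = (19−1)·(31−1) = 18·30 = 540 = 2^2 · 3^3 · 5.
Divisors of 540: 1, 2, 3, 4, 5, 6, 9, 10, 12, 15, 18, 20, 27, 30, 36, 45, 54, 60, 90, 108, 135, 180, 270, 540.
Test each divisor d:
242^1 ≡ 242 (mod 589)
242^2 ≡ 253 (mod 589)
242^3 ≡ 559 (mod 589)
242^4 ≡ 397 (mod 589)
242^5 ≡ 67 (mod 589)
242^6 ≡ 311 (mod 589)
242^9 ≡ 94 (mod 589)
242^10 ≡ 366 (mod 589)
242^12 ≡ 125 (mod 589)
242^15 ≡ 373 (mod 589)
242^18 ≡ 1 (mod 589) ✓
So ord_589(242) = 18, hence |⟨242⟩| = 18.
Index = |(Z/589Z)^×| / |⟨242⟩| = 540 / 18 = 30.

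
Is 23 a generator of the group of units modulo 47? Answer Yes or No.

Yes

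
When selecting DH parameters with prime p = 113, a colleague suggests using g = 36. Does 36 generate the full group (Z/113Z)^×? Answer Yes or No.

No

φ(113) = 113 − 1 = 112 = 2^4 · 7.
36 is a primitive root mod 113 iff 36^(φ(113)/q) ≢ 1 for every prime q | φ(113), i.e. q ∈ {2, 7}.
36^56 ≡ 1 (mod 113)  [q = 2: ≡ 1 ✗]
36^16 ≡ 109 (mod 113)  [q = 7: ≢ 1 ✓]
36^56 ≡ 1 shows ord(36) | 56, strictly less than φ(113); not a primitive root.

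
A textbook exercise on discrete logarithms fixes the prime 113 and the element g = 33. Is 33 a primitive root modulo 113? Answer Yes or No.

φ(113) = 113 − 1 = 112 = 2^4 · 7.
It suffices to check that the order of 33 is not a proper divisor of 112: compute 33^(112/q) for q ∈ {2, 7}.
33^56 ≡ 112 (mod 113)  [q = 2: ≢ 1 ✓]
33^16 ≡ 109 (mod 113)  [q = 7: ≢ 1 ✓]
Every test exponent gives a nontrivial residue, hence 33 generates the full group.

Yes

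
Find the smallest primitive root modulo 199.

3

φ(199) = 199 − 1 = 198 = 2 · 3^2 · 11.
g is a primitive root iff g^(198/q) ≢ 1 (mod 199) for each prime q ∈ {2, 3, 11}.
g = 2: 2^99 ≡ 1 — hits 1, so not a primitive root.
g = 3: 3^99 ≡ 198; 3^66 ≡ 106; 3^18 ≡ 125 — none is 1, so 3 is a primitive root.
The smallest primitive root modulo 199 is 3.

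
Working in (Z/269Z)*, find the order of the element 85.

268

The order of 85 must divide φ(269) = 269 − 1 = 268 = 2^2 · 67.
Divisors of 268: 1, 2, 4, 67, 134, 268.
Compute 85^d (mod 269) for the divisors d until we hit 1:
85^1 ≡ 85
85^2 ≡ 231
85^4 ≡ 99
85^67 ≡ 187
85^134 ≡ 268
85^268 ≡ 1
Therefore the multiplicative order of 85 modulo 269 is 268.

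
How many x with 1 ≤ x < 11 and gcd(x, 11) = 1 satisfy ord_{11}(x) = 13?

0

φ(11) = 11 − 1 = 10 = 2 · 5.
(Z/11Z)^× is cyclic (|G| = 10); a cyclic group of order m has exactly φ(d) elements of each order d | m, and none otherwise.
Since 13 ∤ 10, the count is 0.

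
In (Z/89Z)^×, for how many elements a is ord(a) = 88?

φ(89) = 89 − 1 = 88 = 2^3 · 11.
Since (Z/89Z)^× is cyclic of order 88, the number of elements of order d is φ(d) when d | 88 and 0 otherwise.
88 = 2^3 · 11 divides 88, and φ(88) = 40.

40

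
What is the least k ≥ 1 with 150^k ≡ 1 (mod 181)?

Since 150 ∈ (Z/181Z)^×, its order divides φ(181) = 181 − 1 = 180 = 2^2 · 3^2 · 5.
Divisors of 180: 1, 2, 3, 4, 5, 6, 9, 10, 12, 15, 18, 20, 30, 36, 45, 60, 90, 180.
Check 150^d mod 181 for each divisor in increasing order:
150^1 ≡ 150 (mod 181)
150^2 ≡ 56 (mod 181)
150^3 ≡ 74 (mod 181)
150^4 ≡ 59 (mod 181)
150^5 ≡ 162 (mod 181)
150^6 ≡ 46 (mod 181)
150^9 ≡ 146 (mod 181)
150^10 ≡ 180 (mod 181)
150^12 ≡ 125 (mod 181)
150^15 ≡ 19 (mod 181)
150^18 ≡ 139 (mod 181)
150^20 ≡ 1 (mod 181) ✓
Hence ord(150) = 20.

20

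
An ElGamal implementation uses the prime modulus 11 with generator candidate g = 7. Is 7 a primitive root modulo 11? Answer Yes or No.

φ(11) = 11 − 1 = 10 = 2 · 5.
Test 7^(10/q) mod 11 for each prime factor q of 10:
7^5 ≡ 10 (mod 11)  [q = 2: ≢ 1 ✓]
7^2 ≡ 5 (mod 11)  [q = 5: ≢ 1 ✓]
Every test exponent gives a nontrivial residue, hence 7 generates the full group.

Yes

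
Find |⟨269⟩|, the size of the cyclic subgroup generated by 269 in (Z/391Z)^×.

176

By Lagrange's theorem, ord_391(269) divides φ(391) = φ(17·23) = (17−1)·(23−1) = 16·22 = 352 = 2^5 · 11.
Divisors of 352: 1, 2, 4, 8, 11, 16, 22, 32, 44, 88, 176, 352.
Compute 269^d (mod 391) for the divisors d until we hit 1:
269^1 ≡ 269
269^2 ≡ 26
269^4 ≡ 285
269^8 ≡ 288
269^11 ≡ 231
269^16 ≡ 52
269^22 ≡ 185
269^32 ≡ 358
269^44 ≡ 208
269^88 ≡ 254
269^176 ≡ 1
So ord_391(269) = 176.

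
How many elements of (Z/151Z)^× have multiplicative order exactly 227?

0

φ(151) = 151 − 1 = 150 = 2 · 3 · 5^2.
In a cyclic group of order 150, there are φ(d) elements of order d for each divisor d of 150, and zero for non-divisors.
Since 227 ∤ 150, the count is 0.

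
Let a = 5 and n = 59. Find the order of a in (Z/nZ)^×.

Since 5 ∈ (Z/59Z)^×, its order divides φ(59) = 59 − 1 = 58 = 2 · 29.
Divisors of 58: 1, 2, 29, 58.
Compute 5^d (mod 59) for the divisors d until we hit 1:
5^1 ≡ 5 (mod 59)
5^2 ≡ 25 (mod 59)
5^29 ≡ 1 (mod 59) ✓
So ord_59(5) = 29.

29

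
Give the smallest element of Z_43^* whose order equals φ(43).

3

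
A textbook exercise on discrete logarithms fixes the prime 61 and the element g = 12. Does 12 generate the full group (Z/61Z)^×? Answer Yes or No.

φ(61) = 61 − 1 = 60 = 2^2 · 3 · 5.
An element g generates (Z/61Z)^× iff g^(60/q) ≢ 1 (mod 61) for each prime q ∈ {2, 3, 5}.
12^30 ≡ 1 (mod 61)  [q = 2: ≡ 1 ✗]
12^20 ≡ 13 (mod 61)  [q = 3: ≢ 1 ✓]
12^12 ≡ 58 (mod 61)  [q = 5: ≢ 1 ✓]
12^30 ≡ 1 shows ord(12) | 30, strictly less than φ(61); not a primitive root.

No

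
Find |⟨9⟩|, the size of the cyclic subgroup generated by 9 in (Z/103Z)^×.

ord(9) | φ(103) = 103 − 1 = 102 = 2 · 3 · 17.
Divisors of 102: 1, 2, 3, 6, 17, 34, 51, 102.
Evaluate successive powers at the divisors of 102:
9^1 ≡ 9 (mod 103)
9^2 ≡ 81 (mod 103)
9^3 ≡ 8 (mod 103)
9^6 ≡ 64 (mod 103)
9^17 ≡ 1 (mod 103) ✓
The smallest such exponent is 17, so the order of 9 is 17.

17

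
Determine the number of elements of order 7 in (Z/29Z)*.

φ(29) = 29 − 1 = 28 = 2^2 · 7.
In a cyclic group of order 28, there are φ(d) elements of order d for each divisor d of 28, and zero for non-divisors.
7 | 28, and φ(7) = 7 − 1 = 6.

6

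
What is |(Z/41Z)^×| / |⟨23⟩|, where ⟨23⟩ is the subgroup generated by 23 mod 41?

By Lagrange's theorem, ord_41(23) divides φ(41) = 41 − 1 = 40 = 2^3 · 5.
Divisors of 40: 1, 2, 4, 5, 8, 10, 20, 40.
Test each divisor d:
23^1 ≡ 23 (mod 41)
23^2 ≡ 37 (mod 41)
23^4 ≡ 16 (mod 41)
23^5 ≡ 40 (mod 41)
23^8 ≡ 10 (mod 41)
23^10 ≡ 1 (mod 41) ✓
Thus |⟨23⟩| = ord(23) = 10.
The index is φ(41) / ord(23) = 40 / 10 = 4.

4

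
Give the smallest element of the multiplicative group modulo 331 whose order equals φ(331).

3

φ(331) = 331 − 1 = 330 = 2 · 3 · 5 · 11.
g is a primitive root iff g^(330/q) ≢ 1 (mod 331) for each prime q ∈ {2, 3, 5, 11}.
g = 2: 2^165 ≡ 330; 2^110 ≡ 299; 2^66 ≡ 64; 2^30 ≡ 1 — hits 1, so not a primitive root.
g = 3: 3^165 ≡ 330; 3^110 ≡ 299; 3^66 ≡ 64; 3^30 ≡ 270 — none is 1, so 3 is a primitive root.
So 3 is the smallest generator of (Z/331Z)^×.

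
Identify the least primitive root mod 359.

φ(359) = 359 − 1 = 358 = 2 · 179.
g is a primitive root iff g^(358/q) ≢ 1 (mod 359) for each prime q ∈ {2, 179}.
g = 2: 2^179 ≡ 1 — hits 1, so not a primitive root.
g = 3: 3^179 ≡ 1 — hits 1, so not a primitive root.
g = 4: 4^179 ≡ 1 — hits 1, so not a primitive root.
g = 5: 5^179 ≡ 1 — hits 1, so not a primitive root.
g = 6: 6^179 ≡ 1 — hits 1, so not a primitive root.
g = 7: 7^179 ≡ 358; 7^2 ≡ 49 — none is 1, so 7 is a primitive root.
The smallest primitive root modulo 359 is 7.

7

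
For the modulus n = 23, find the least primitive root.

φ(23) = 23 − 1 = 22 = 2 · 11.
Test candidates g = 2, 3, … against the prime factors q ∈ {2, 11} of φ(23): g is a generator iff g^(22/q) ≢ 1 for every such q.
g = 2: 2^11 ≡ 1 — hits 1, so not a primitive root.
g = 3: 3^11 ≡ 1 — hits 1, so not a primitive root.
g = 4: 4^11 ≡ 1 — hits 1, so not a primitive root.
g = 5: 5^11 ≡ 22; 5^2 ≡ 2 — none is 1, so 5 is a primitive root.
So 5 is the smallest generator of (Z/23Z)^×.

5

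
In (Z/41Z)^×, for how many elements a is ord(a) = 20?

8

φ(41) = 41 − 1 = 40 = 2^3 · 5.
Since (Z/41Z)^× is cyclic of order 40, the number of elements of order d is φ(d) when d | 40 and 0 otherwise.
20 = 2^2 · 5 divides 40, and φ(20) = 8.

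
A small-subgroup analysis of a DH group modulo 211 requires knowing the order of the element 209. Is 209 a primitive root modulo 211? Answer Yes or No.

φ(211) = 211 − 1 = 210 = 2 · 3 · 5 · 7.
An element g generates (Z/211Z)^× iff g^(210/q) ≢ 1 (mod 211) for each prime q ∈ {2, 3, 5, 7}.
209^105 ≡ 1 (mod 211)  [q = 2: ≡ 1 ✗]
209^70 ≡ 196 (mod 211)  [q = 3: ≢ 1 ✓]
209^42 ≡ 107 (mod 211)  [q = 5: ≢ 1 ✓]
209^30 ≡ 171 (mod 211)  [q = 7: ≢ 1 ✓]
Since 209^105 ≡ 1, the order of 209 divides 105 < 210, so 209 is not a primitive root.

No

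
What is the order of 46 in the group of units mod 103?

3

The order of 46 must divide φ(103) = 103 − 1 = 102 = 2 · 3 · 17.
Divisors of 102: 1, 2, 3, 6, 17, 34, 51, 102.
Test each divisor d:
46^1 ≡ 46 (mod 103)
46^2 ≡ 56 (mod 103)
46^3 ≡ 1 (mod 103) ✓
The smallest such exponent is 3, so the order of 46 is 3.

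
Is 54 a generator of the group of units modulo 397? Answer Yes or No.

No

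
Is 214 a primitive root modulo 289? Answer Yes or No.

φ(289) = φ(17^2) = 17·(17−1) = 272 = 2^4 · 17.
214 is a primitive root mod 289 iff 214^(φ(289)/q) ≢ 1 for every prime q | φ(289), i.e. q ∈ {2, 17}.
214^136 ≡ 288 (mod 289)  [q = 2: ≢ 1 ✓]
214^16 ≡ 1 (mod 289)  [q = 17: ≡ 1 ✗]
The check at q = 17 fails, so 214 generates a proper subgroup.

No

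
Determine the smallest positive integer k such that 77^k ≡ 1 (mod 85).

8

ord(77) | φ(85) = φ(5·17) = (5−1)·(17−1) = 4·16 = 64 = 2^6.
Divisors of 64: 1, 2, 4, 8, 16, 32, 64.
Test each divisor d:
77^1 ≡ 77 (mod 85)
77^2 ≡ 64 (mod 85)
77^4 ≡ 16 (mod 85)
77^8 ≡ 1 (mod 85) ✓
Therefore the multiplicative order of 77 modulo 85 is 8.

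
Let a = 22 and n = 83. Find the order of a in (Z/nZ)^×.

82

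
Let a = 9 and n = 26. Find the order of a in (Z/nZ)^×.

3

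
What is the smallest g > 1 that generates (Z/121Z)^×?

φ(121) = φ(11^2) = 11·(11−1) = 110 = 2 · 5 · 11.
Test candidates g = 2, 3, … against the prime factors q ∈ {2, 5, 11} of φ(121): g is a generator iff g^(110/q) ≢ 1 for every such q.
g = 2: 2^55 ≡ 120; 2^22 ≡ 81; 2^10 ≡ 56 — none is 1, so 2 is a primitive root.
So 2 is the smallest generator of (Z/121Z)^×.

2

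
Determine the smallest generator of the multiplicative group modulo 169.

2

φ(169) = φ(13^2) = 13·(13−1) = 156 = 2^2 · 3 · 13.
g is a primitive root iff g^(156/q) ≢ 1 (mod 169) for each prime q ∈ {2, 3, 13}.
g = 2: 2^78 ≡ 168; 2^52 ≡ 146; 2^12 ≡ 40 — none is 1, so 2 is a primitive root.
The smallest primitive root modulo 169 is 2.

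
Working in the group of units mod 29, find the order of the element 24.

Since 24 ∈ (Z/29Z)^×, its order divides φ(29) = 29 − 1 = 28 = 2^2 · 7.
Divisors of 28: 1, 2, 4, 7, 14, 28.
Compute 24^d (mod 29) for the divisors d until we hit 1:
24^1 ≡ 24 (mod 29)
24^2 ≡ 25 (mod 29)
24^4 ≡ 16 (mod 29)
24^7 ≡ 1 (mod 29) ✓
The smallest such exponent is 7, so the order of 24 is 7.

7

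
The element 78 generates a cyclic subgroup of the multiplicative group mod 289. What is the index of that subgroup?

The order of 78 must divide φ(289) = φ(17^2) = 17·(17−1) = 272 = 2^4 · 17.
Divisors of 272: 1, 2, 4, 8, 16, 17, 34, 68, 136, 272.
Check 78^d mod 289 for each divisor in increasing order:
78^1 ≡ 78
78^2 ≡ 15
78^4 ≡ 225
78^8 ≡ 50
78^16 ≡ 188
78^17 ≡ 214
78^34 ≡ 134
78^68 ≡ 38
78^136 ≡ 288
78^272 ≡ 1
The order of 78 is 272, so the subgroup it generates has 272 elements.
[(Z/289Z)^× : ⟨78⟩] = 272/272 = 1.

1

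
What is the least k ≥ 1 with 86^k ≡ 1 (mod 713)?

Since 86 ∈ (Z/713Z)^×, its order divides φ(713) = φ(23·31) = (23−1)·(31−1) = 22·30 = 660 = 2^2 · 3 · 5 · 11.
Divisors of 660: 1, 2, 3, 4, 5, 6, 10, 11, 12, 15, 20, 22, 30, 33, 44, 55, 60, 66, 110, 132, 165, 220, 330, 660.
Evaluate successive powers at the divisors of 660:
86^1 ≡ 86 (mod 713)
86^2 ≡ 266 (mod 713)
86^3 ≡ 60 (mod 713)
86^4 ≡ 169 (mod 713)
86^5 ≡ 274 (mod 713)
86^6 ≡ 35 (mod 713)
86^10 ≡ 211 (mod 713)
86^11 ≡ 321 (mod 713)
86^12 ≡ 512 (mod 713)
86^15 ≡ 61 (mod 713)
86^20 ≡ 315 (mod 713)
86^22 ≡ 369 (mod 713)
86^30 ≡ 156 (mod 713)
86^33 ≡ 91 (mod 713)
86^44 ≡ 691 (mod 713)
86^55 ≡ 68 (mod 713)
86^60 ≡ 94 (mod 713)
86^66 ≡ 438 (mod 713)
86^110 ≡ 346 (mod 713)
86^132 ≡ 47 (mod 713)
86^165 ≡ 712 (mod 713)
86^220 ≡ 645 (mod 713)
86^330 ≡ 1 (mod 713) ✓
So ord_713(86) = 330.

330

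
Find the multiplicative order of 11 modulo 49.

21

Since 11 ∈ (Z/49Z)^×, its order divides φ(49) = φ(7^2) = 7·(7−1) = 42 = 2 · 3 · 7.
Divisors of 42: 1, 2, 3, 6, 7, 14, 21, 42.
Evaluate successive powers at the divisors of 42:
11^1 ≡ 11 (mod 49)
11^2 ≡ 23 (mod 49)
11^3 ≡ 8 (mod 49)
11^6 ≡ 15 (mod 49)
11^7 ≡ 18 (mod 49)
11^14 ≡ 30 (mod 49)
11^21 ≡ 1 (mod 49) ✓
So ord_49(11) = 21.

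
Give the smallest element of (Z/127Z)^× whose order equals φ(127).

3

φ(127) = 127 − 1 = 126 = 2 · 3^2 · 7.
Test candidates g = 2, 3, … against the prime factors q ∈ {2, 3, 7} of φ(127): g is a generator iff g^(126/q) ≢ 1 for every such q.
g = 2: 2^63 ≡ 1 — hits 1, so not a primitive root.
g = 3: 3^63 ≡ 126; 3^42 ≡ 107; 3^18 ≡ 4 — none is 1, so 3 is a primitive root.
So 3 is the smallest generator of (Z/127Z)^×.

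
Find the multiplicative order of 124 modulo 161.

66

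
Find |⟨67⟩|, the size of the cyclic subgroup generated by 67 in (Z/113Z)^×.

The order of 67 must divide φ(113) = 113 − 1 = 112 = 2^4 · 7.
Divisors of 112: 1, 2, 4, 7, 8, 14, 16, 28, 56, 112.
Check 67^d mod 113 for each divisor in increasing order:
67^1 ≡ 67
67^2 ≡ 82
67^4 ≡ 57
67^7 ≡ 35
67^8 ≡ 85
67^14 ≡ 95
67^16 ≡ 106
67^28 ≡ 98
67^56 ≡ 112
67^112 ≡ 1
So ord_113(67) = 112.

112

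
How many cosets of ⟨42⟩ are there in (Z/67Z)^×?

By Lagrange's theorem, ord_67(42) divides φ(67) = 67 − 1 = 66 = 2 · 3 · 11.
Divisors of 66: 1, 2, 3, 6, 11, 22, 33, 66.
Check 42^d mod 67 for each divisor in increasing order:
42^1 ≡ 42 (mod 67)
42^2 ≡ 22 (mod 67)
42^3 ≡ 53 (mod 67)
42^6 ≡ 62 (mod 67)
42^11 ≡ 66 (mod 67)
42^22 ≡ 1 (mod 67) ✓
So ord_67(42) = 22, hence |⟨42⟩| = 22.
Index = |(Z/67Z)^×| / |⟨42⟩| = 66 / 22 = 3.

3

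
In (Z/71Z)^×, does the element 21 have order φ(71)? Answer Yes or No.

φ(71) = 71 − 1 = 70 = 2 · 5 · 7.
An element g generates (Z/71Z)^× iff g^(70/q) ≢ 1 (mod 71) for each prime q ∈ {2, 5, 7}.
21^35 ≡ 70 (mod 71)  [q = 2: ≢ 1 ✓]
21^14 ≡ 5 (mod 71)  [q = 5: ≢ 1 ✓]
21^10 ≡ 30 (mod 71)  [q = 7: ≢ 1 ✓]
All checks pass, so 21 has order 70 and is a primitive root modulo 71.

Yes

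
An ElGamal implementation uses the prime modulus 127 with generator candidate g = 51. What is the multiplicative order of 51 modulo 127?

The order of 51 must divide φ(127) = 127 − 1 = 126 = 2 · 3^2 · 7.
Divisors of 126: 1, 2, 3, 6, 7, 9, 14, 18, 21, 42, 63, 126.
Check 51^d mod 127 for each divisor in increasing order:
51^1 ≡ 51 (mod 127)
51^2 ≡ 61 (mod 127)
51^3 ≡ 63 (mod 127)
51^6 ≡ 32 (mod 127)
51^7 ≡ 108 (mod 127)
51^9 ≡ 111 (mod 127)
51^14 ≡ 107 (mod 127)
51^18 ≡ 2 (mod 127)
51^21 ≡ 126 (mod 127)
51^42 ≡ 1 (mod 127) ✓
The smallest such exponent is 42, so the order of 51 is 42.

42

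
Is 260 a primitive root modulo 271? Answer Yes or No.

Yes

φ(271) = 271 − 1 = 270 = 2 · 3^3 · 5.
260 is a primitive root mod 271 iff 260^(φ(271)/q) ≢ 1 for every prime q | φ(271), i.e. q ∈ {2, 3, 5}.
260^135 ≡ 270 (mod 271)  [q = 2: ≢ 1 ✓]
260^90 ≡ 242 (mod 271)  [q = 3: ≢ 1 ✓]
260^54 ≡ 187 (mod 271)  [q = 5: ≢ 1 ✓]
Every test exponent gives a nontrivial residue, hence 260 generates the full group.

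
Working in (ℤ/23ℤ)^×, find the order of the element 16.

11

By Lagrange's theorem, ord_23(16) divides φ(23) = 23 − 1 = 22 = 2 · 11.
Divisors of 22: 1, 2, 11, 22.
Compute 16^d (mod 23) for the divisors d until we hit 1:
16^1 ≡ 16 (mod 23)
16^2 ≡ 3 (mod 23)
16^11 ≡ 1 (mod 23) ✓
Therefore the multiplicative order of 16 modulo 23 is 11.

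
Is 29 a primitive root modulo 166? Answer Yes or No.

No

φ(166) = φ(2)·φ(83) = 1·82 = 82 = 2 · 41.
29 is a primitive root mod 166 iff 29^(φ(166)/q) ≢ 1 for every prime q | φ(166), i.e. q ∈ {2, 41}.
29^41 ≡ 1 (mod 166)  [q = 2: ≡ 1 ✗]
29^2 ≡ 11 (mod 166)  [q = 41: ≢ 1 ✓]
Since 29^41 ≡ 1, the order of 29 divides 41 < 82, so 29 is not a primitive root.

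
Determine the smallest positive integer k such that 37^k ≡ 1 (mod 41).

5

By Lagrange's theorem, ord_41(37) divides φ(41) = 41 − 1 = 40 = 2^3 · 5.
Divisors of 40: 1, 2, 4, 5, 8, 10, 20, 40.
Check 37^d mod 41 for each divisor in increasing order:
37^1 ≡ 37 (mod 41)
37^2 ≡ 16 (mod 41)
37^4 ≡ 10 (mod 41)
37^5 ≡ 1 (mod 41) ✓
So ord_41(37) = 5.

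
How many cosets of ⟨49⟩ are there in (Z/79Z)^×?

2

Since 49 ∈ (Z/79Z)^×, its order divides φ(79) = 79 − 1 = 78 = 2 · 3 · 13.
Divisors of 78: 1, 2, 3, 6, 13, 26, 39, 78.
Compute 49^d (mod 79) for the divisors d until we hit 1:
49^1 ≡ 49 (mod 79)
49^2 ≡ 31 (mod 79)
49^3 ≡ 18 (mod 79)
49^6 ≡ 8 (mod 79)
49^13 ≡ 55 (mod 79)
49^26 ≡ 23 (mod 79)
49^39 ≡ 1 (mod 79) ✓
So ord_79(49) = 39, hence |⟨49⟩| = 39.
[(Z/79Z)^× : ⟨49⟩] = 78/39 = 2.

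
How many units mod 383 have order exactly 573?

0

φ(383) = 383 − 1 = 382 = 2 · 191.
Since (Z/383Z)^× is cyclic of order 382, the number of elements of order d is φ(d) when d | 382 and 0 otherwise.
573 does not divide 382, so no element of (Z/383Z)^× has order 573.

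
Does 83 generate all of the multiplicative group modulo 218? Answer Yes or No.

No

φ(218) = φ(2)·φ(109) = 1·108 = 108 = 2^2 · 3^3.
An element g generates (Z/218Z)^× iff g^(108/q) ≢ 1 (mod 218) for each prime q ∈ {2, 3}.
83^54 ≡ 1 (mod 218)  [q = 2: ≡ 1 ✗]
83^36 ≡ 63 (mod 218)  [q = 3: ≢ 1 ✓]
83^54 ≡ 1 shows ord(83) | 54, strictly less than φ(218); not a primitive root.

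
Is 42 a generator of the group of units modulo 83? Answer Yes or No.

Yes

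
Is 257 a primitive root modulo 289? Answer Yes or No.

No

φ(289) = φ(17^2) = 17·(17−1) = 272 = 2^4 · 17.
It suffices to check that the order of 257 is not a proper divisor of 272: compute 257^(272/q) for q ∈ {2, 17}.
257^136 ≡ 1 (mod 289)  [q = 2: ≡ 1 ✗]
257^16 ≡ 239 (mod 289)  [q = 17: ≢ 1 ✓]
257^136 ≡ 1 shows ord(257) | 136, strictly less than φ(289); not a primitive root.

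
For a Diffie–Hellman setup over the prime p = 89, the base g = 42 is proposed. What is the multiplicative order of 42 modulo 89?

44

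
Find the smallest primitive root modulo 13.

2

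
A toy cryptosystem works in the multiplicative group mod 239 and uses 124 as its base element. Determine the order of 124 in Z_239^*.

119

Since 124 ∈ (Z/239Z)^×, its order divides φ(239) = 239 − 1 = 238 = 2 · 7 · 17.
Divisors of 238: 1, 2, 7, 14, 17, 34, 119, 238.
Compute 124^d (mod 239) for the divisors d until we hit 1:
124^1 ≡ 124
124^2 ≡ 80
124^7 ≡ 40
124^14 ≡ 166
124^17 ≡ 10
124^34 ≡ 100
124^119 ≡ 1
The smallest such exponent is 119, so the order of 124 is 119.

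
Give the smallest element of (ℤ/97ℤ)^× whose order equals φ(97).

5

φ(97) = 97 − 1 = 96 = 2^5 · 3.
Test candidates g = 2, 3, … against the prime factors q ∈ {2, 3} of φ(97): g is a generator iff g^(96/q) ≢ 1 for every such q.
g = 2: 2^48 ≡ 1 — hits 1, so not a primitive root.
g = 3: 3^48 ≡ 1 — hits 1, so not a primitive root.
g = 4: 4^48 ≡ 1 — hits 1, so not a primitive root.
g = 5: 5^48 ≡ 96; 5^32 ≡ 35 — none is 1, so 5 is a primitive root.
So 5 is the smallest generator of (Z/97Z)^×.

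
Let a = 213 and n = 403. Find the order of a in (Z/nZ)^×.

20

ord(213) | φ(403) = φ(13·31) = (13−1)·(31−1) = 12·30 = 360 = 2^3 · 3^2 · 5.
Divisors of 360: 1, 2, 3, 4, 5, 6, 8, 9, 10, 12, 15, 18, 20, 24, 30, 36, 40, 45, 60, 72, 90, 120, 180, 360.
Evaluate successive powers at the divisors of 360:
213^1 ≡ 213 (mod 403)
213^2 ≡ 233 (mod 403)
213^3 ≡ 60 (mod 403)
213^4 ≡ 287 (mod 403)
213^5 ≡ 278 (mod 403)
213^6 ≡ 376 (mod 403)
213^8 ≡ 157 (mod 403)
213^9 ≡ 395 (mod 403)
213^10 ≡ 311 (mod 403)
213^12 ≡ 326 (mod 403)
213^15 ≡ 216 (mod 403)
213^18 ≡ 64 (mod 403)
213^20 ≡ 1 (mod 403) ✓
So ord_403(213) = 20.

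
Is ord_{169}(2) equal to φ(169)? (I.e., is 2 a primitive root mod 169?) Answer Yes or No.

Yes

φ(169) = φ(13^2) = 13·(13−1) = 156 = 2^2 · 3 · 13.
Test 2^(156/q) mod 169 for each prime factor q of 156:
2^78 ≡ 168 (mod 169)  [q = 2: ≢ 1 ✓]
2^52 ≡ 146 (mod 169)  [q = 3: ≢ 1 ✓]
2^12 ≡ 40 (mod 169)  [q = 13: ≢ 1 ✓]
Every test exponent gives a nontrivial residue, hence 2 generates the full group.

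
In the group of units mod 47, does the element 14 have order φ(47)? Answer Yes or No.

No

φ(47) = 47 − 1 = 46 = 2 · 23.
It suffices to check that the order of 14 is not a proper divisor of 46: compute 14^(46/q) for q ∈ {2, 23}.
14^23 ≡ 1 (mod 47)  [q = 2: ≡ 1 ✗]
14^2 ≡ 8 (mod 47)  [q = 23: ≢ 1 ✓]
Since 14^23 ≡ 1, the order of 14 divides 23 < 46, so 14 is not a primitive root.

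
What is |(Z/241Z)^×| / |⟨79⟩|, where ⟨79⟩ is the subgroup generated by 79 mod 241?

ord(79) | φ(241) = 241 − 1 = 240 = 2^4 · 3 · 5.
Divisors of 240: 1, 2, 3, 4, 5, 6, 8, 10, 12, 15, 16, 20, 24, 30, 40, 48, 60, 80, 120, 240.
Test each divisor d:
79^1 ≡ 79
79^2 ≡ 216
79^3 ≡ 194
79^4 ≡ 143
79^5 ≡ 211
79^6 ≡ 40
79^8 ≡ 205
79^10 ≡ 177
79^12 ≡ 154
79^15 ≡ 233
79^16 ≡ 91
79^20 ≡ 240
79^24 ≡ 98
79^30 ≡ 64
79^40 ≡ 1
Thus |⟨79⟩| = ord(79) = 40.
[(Z/241Z)^× : ⟨79⟩] = 240/40 = 6.

6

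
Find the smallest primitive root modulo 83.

2

φ(83) = 83 − 1 = 82 = 2 · 41.
g is a primitive root iff g^(82/q) ≢ 1 (mod 83) for each prime q ∈ {2, 41}.
g = 2: 2^41 ≡ 82; 2^2 ≡ 4 — none is 1, so 2 is a primitive root.
Hence the least primitive root of 83 is 2.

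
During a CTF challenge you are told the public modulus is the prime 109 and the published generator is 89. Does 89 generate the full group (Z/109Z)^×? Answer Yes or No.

No

φ(109) = 109 − 1 = 108 = 2^2 · 3^3.
89 is a primitive root mod 109 iff 89^(φ(109)/q) ≢ 1 for every prime q | φ(109), i.e. q ∈ {2, 3}.
89^54 ≡ 1 (mod 109)  [q = 2: ≡ 1 ✗]
89^36 ≡ 63 (mod 109)  [q = 3: ≢ 1 ✓]
89^54 ≡ 1 shows ord(89) | 54, strictly less than φ(109); not a primitive root.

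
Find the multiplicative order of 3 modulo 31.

ord(3) | φ(31) = 31 − 1 = 30 = 2 · 3 · 5.
Divisors of 30: 1, 2, 3, 5, 6, 10, 15, 30.
Compute 3^d (mod 31) for the divisors d until we hit 1:
3^1 ≡ 3
3^2 ≡ 9
3^3 ≡ 27
3^5 ≡ 26
3^6 ≡ 16
3^10 ≡ 25
3^15 ≡ 30
3^30 ≡ 1
Therefore the multiplicative order of 3 modulo 31 is 30.

30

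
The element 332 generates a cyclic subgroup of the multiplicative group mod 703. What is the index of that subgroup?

The order of 332 must divide φ(703) = φ(19·37) = (19−1)·(37−1) = 18·36 = 648 = 2^3 · 3^4.
Divisors of 648: 1, 2, 3, 4, 6, 8, 9, 12, 18, 24, 27, 36, 54, 72, 81, 108, 162, 216, 324, 648.
Evaluate successive powers at the divisors of 648:
332^1 ≡ 332 (mod 703)
332^2 ≡ 556 (mod 703)
332^3 ≡ 406 (mod 703)
332^4 ≡ 519 (mod 703)
332^6 ≡ 334 (mod 703)
332^8 ≡ 112 (mod 703)
332^9 ≡ 628 (mod 703)
332^12 ≡ 482 (mod 703)
332^18 ≡ 1 (mod 703) ✓
The order of 332 is 18, so the subgroup it generates has 18 elements.
The index is φ(703) / ord(332) = 648 / 18 = 36.

36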